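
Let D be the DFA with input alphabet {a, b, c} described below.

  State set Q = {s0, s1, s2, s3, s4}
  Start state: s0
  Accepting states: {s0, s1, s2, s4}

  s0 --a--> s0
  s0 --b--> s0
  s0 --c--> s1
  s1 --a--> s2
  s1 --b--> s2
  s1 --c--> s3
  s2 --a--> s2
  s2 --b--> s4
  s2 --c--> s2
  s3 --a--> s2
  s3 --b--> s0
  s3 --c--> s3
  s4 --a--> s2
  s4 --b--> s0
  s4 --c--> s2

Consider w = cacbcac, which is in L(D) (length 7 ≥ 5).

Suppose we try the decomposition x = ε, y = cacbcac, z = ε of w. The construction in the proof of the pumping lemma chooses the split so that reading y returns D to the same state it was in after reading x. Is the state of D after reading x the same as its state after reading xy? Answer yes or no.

State sequence: s0 -c-> s1 -a-> s2 -c-> s2 -b-> s4 -c-> s2 -a-> s2 -c-> s2

After x (step 0): s0. After xy (step 7): s2.
They differ (s0 ≠ s2), so y is not a cycle from the state after x; this split is not the one the pumping-lemma construction produces, and pumping y need not keep the string in L(D).

no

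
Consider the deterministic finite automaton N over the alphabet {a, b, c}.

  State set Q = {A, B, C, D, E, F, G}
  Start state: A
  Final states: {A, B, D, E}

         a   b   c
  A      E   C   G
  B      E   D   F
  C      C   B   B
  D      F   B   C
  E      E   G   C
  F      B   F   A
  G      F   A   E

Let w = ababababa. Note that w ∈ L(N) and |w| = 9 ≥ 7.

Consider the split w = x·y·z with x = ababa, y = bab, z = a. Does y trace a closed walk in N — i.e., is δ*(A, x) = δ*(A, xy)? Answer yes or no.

no

State sequence: A -a-> E -b-> G -a-> F -b-> F -a-> B -b-> D -a-> F -b-> F

After x (step 5): B. After xy (step 8): F.
They differ (B ≠ F), so y is not a cycle from the state after x; this split is not the one the pumping-lemma construction produces, and pumping y need not keep the string in L(N).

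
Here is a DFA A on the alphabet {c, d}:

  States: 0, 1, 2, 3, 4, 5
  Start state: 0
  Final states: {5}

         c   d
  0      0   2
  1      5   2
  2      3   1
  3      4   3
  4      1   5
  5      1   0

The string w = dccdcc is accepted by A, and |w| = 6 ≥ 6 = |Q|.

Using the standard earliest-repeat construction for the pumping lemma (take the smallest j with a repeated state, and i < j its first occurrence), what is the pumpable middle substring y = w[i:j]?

State sequence: 0 -d-> 2 -c-> 3 -c-> 4 -d-> 5 -c-> 1 -c-> 5
First repeat at step 6: 5 was already visited.

So i = 4, j = 6, giving x = w[0:4] = dccd, y = w[4:6] = cc, z = w[6:6] = ε.
Check: |xy| = 6 ≤ 6 and |y| = 2 ≥ 1. Reading y takes A from 5 back to 5, so every xyⁱz is accepted.

cc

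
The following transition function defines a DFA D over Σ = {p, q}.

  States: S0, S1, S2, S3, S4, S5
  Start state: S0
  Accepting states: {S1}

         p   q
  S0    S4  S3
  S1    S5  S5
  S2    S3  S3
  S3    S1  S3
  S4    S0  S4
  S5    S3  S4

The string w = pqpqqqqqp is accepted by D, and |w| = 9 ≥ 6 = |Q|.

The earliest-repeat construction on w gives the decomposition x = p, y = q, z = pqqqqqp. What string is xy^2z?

pqqpqqqqqp

xy^2z = p·q·q·pqqqqqp = pqqpqqqqqp.
Reading y = q takes D from S4 back to S4, so after x·y·y the machine is still in S4, and z then leads to the accepting state S1. Hence pqqpqqqqqp ∈ L(D).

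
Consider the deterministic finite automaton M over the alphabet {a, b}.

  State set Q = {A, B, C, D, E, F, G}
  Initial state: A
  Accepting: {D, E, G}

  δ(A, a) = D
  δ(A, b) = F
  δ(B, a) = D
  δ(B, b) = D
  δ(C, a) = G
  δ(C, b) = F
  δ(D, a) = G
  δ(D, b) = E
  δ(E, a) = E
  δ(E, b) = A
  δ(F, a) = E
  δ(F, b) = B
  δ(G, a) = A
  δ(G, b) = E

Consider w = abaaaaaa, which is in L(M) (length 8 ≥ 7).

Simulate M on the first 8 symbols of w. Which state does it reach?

State sequence: A -a-> D -b-> E -a-> E -a-> E -a-> E -a-> E -a-> E -a-> E

After reading 8 characters, M is in state E.
(This kind of state-tracing is the core of the pumping-lemma construction: with 7 states, pigeonhole forces a repeat within the first 7 steps.)

E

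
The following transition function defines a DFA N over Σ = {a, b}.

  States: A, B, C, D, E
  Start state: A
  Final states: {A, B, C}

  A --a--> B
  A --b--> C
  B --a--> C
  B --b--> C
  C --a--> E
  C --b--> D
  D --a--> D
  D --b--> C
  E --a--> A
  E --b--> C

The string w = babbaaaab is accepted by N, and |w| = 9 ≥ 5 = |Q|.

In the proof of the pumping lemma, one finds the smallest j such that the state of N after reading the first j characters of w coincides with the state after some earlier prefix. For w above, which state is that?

Run of N on w = b a b b a a a a b:
  step 0: A  (start)
  step 1: C  (read b: A→C)
  step 2: E  (read a: C→E)
  step 3: C  (read b: E→C)   ← first repeat (C seen earlier)
  step 4: D  (read b: C→D)
  step 5: D  (read a: D→D)
  step 6: D  (read a: D→D)
  step 7: D  (read a: D→D)
  step 8: D  (read a: D→D)
  step 9: C  (read b: D→C)

The earliest repeat is at step j = 3: N is in C, which it already visited at step i = 1.

C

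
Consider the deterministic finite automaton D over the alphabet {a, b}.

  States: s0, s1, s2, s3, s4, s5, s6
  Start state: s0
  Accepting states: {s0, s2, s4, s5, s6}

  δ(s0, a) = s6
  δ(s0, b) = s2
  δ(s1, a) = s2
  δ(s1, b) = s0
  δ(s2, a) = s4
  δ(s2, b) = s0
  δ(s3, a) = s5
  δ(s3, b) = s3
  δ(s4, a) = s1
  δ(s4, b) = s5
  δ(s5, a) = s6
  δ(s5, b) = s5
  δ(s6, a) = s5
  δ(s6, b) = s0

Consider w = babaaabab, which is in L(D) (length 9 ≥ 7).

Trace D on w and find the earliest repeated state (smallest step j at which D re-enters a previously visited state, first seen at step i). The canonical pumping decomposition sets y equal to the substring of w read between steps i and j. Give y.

aa

State sequence: s0 -b-> s2 -a-> s4 -b-> s5 -a-> s6 -a-> s5 -a-> s6 -b-> s0 -a-> s6 -b-> s0
First repeat at step 5: s5 was already visited.

So i = 3, j = 5, giving x = w[0:3] = bab, y = w[3:5] = aa, z = w[5:9] = abab.
Check: |xy| = 5 ≤ 7 and |y| = 2 ≥ 1. Reading y takes D from s5 back to s5, so every xyⁱz is accepted.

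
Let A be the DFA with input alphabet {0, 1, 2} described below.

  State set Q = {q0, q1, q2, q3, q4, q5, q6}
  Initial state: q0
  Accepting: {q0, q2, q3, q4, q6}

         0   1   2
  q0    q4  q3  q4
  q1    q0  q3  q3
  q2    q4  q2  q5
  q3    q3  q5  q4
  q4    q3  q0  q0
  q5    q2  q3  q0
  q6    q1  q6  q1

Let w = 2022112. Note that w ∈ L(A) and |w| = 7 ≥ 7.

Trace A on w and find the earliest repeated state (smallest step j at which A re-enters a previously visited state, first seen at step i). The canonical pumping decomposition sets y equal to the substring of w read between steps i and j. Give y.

02

State sequence: q0 -2-> q4 -0-> q3 -2-> q4 -2-> q0 -1-> q3 -1-> q5 -2-> q0
First repeat at step 3: q4 was already visited.

So i = 1, j = 3, giving x = w[0:1] = 2, y = w[1:3] = 02, z = w[3:7] = 2112.
Check: |xy| = 3 ≤ 7 and |y| = 2 ≥ 1. Reading y takes A from q4 back to q4, so every xyⁱz is accepted.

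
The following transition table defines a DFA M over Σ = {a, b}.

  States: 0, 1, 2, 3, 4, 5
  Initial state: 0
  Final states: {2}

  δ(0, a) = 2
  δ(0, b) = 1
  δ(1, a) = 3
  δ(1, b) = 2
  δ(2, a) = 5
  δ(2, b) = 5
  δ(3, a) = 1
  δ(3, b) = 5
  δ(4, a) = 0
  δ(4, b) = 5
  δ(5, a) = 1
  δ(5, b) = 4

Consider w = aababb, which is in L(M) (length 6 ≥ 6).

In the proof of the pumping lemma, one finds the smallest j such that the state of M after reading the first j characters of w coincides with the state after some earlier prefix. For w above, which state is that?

0

State sequence: 0 -a-> 2 -a-> 5 -b-> 4 -a-> 0 -b-> 1 -b-> 2
First repeat at step 4: 0 was already visited.

The earliest repeat is at step j = 4: M is in 0, which it already visited at step i = 0.
The DFA has 6 states, so the proof of the pumping lemma guarantees a repeated state among the first 6+1 visited; the segment between the two visits is the pumpable y.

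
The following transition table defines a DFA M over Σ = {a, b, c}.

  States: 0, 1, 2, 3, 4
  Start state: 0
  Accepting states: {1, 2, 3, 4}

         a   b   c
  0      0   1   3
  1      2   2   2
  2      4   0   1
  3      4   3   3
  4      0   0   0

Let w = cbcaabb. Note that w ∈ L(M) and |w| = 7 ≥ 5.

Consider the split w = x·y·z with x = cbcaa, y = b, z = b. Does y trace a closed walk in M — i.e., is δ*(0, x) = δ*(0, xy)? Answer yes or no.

State sequence: 0 -c-> 3 -b-> 3 -c-> 3 -a-> 4 -a-> 0 -b-> 1

After x (step 5): 0. After xy (step 6): 1.
They differ (0 ≠ 1), so y is not a cycle from the state after x; this split is not the one the pumping-lemma construction produces, and pumping y need not keep the string in L(M).

no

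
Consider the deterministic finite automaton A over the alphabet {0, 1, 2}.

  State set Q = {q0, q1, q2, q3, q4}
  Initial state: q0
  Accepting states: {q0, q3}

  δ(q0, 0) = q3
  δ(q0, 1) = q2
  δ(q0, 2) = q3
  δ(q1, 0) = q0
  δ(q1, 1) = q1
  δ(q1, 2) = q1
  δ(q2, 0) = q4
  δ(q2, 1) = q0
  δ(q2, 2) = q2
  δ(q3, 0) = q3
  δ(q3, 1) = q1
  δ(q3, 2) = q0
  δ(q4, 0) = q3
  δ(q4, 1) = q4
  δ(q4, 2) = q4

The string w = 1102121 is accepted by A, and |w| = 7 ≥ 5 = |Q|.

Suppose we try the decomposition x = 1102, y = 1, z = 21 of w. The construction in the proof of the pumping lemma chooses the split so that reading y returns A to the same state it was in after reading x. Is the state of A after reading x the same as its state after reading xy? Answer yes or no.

Run of A on the first 5 characters of w = 1 1 0 2 1:
  step 0: q0  (start)
  step 1: q2  (read 1: q0→q2)
  step 2: q0  (read 1: q2→q0)
  step 3: q3  (read 0: q0→q3)
  step 4: q0  (read 2: q3→q0)
  step 5: q2  (read 1: q0→q2)

After x (step 4): q0. After xy (step 5): q2.
They differ (q0 ≠ q2), so y is not a cycle from the state after x; this split is not the one the pumping-lemma construction produces, and pumping y need not keep the string in L(A).

no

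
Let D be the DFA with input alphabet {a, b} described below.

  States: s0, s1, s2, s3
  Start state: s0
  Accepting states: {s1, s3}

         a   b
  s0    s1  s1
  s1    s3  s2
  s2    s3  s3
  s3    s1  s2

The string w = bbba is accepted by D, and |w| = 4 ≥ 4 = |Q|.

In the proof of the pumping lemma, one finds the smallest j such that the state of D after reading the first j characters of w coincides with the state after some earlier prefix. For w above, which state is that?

State sequence: s0 -b-> s1 -b-> s2 -b-> s3 -a-> s1
First repeat at step 4: s1 was already visited.

The earliest repeat is at step j = 4: D is in s1, which it already visited at step i = 1.
The DFA has 4 states, so the proof of the pumping lemma guarantees a repeated state among the first 4+1 visited; the segment between the two visits is the pumpable y.

s1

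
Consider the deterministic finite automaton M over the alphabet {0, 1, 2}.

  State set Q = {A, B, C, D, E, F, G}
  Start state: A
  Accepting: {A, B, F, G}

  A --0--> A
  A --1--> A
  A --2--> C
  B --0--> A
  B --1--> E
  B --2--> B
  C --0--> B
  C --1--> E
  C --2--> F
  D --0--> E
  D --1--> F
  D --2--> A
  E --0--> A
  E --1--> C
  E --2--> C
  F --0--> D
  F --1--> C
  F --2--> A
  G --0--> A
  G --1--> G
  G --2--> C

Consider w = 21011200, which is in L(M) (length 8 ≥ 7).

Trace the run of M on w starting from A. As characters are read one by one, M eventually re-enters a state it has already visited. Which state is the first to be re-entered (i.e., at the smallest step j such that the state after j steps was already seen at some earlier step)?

A

Run of M on w = 2 1 0 1 1 2 0 0:
  step 0: A  (start)
  step 1: C  (read 2: A→C)
  step 2: E  (read 1: C→E)
  step 3: A  (read 0: E→A)   ← first repeat (A seen earlier)
  step 4: A  (read 1: A→A)
  step 5: A  (read 1: A→A)
  step 6: C  (read 2: A→C)
  step 7: B  (read 0: C→B)
  step 8: A  (read 0: B→A)

The earliest repeat is at step j = 3: M is in A, which it already visited at step i = 0.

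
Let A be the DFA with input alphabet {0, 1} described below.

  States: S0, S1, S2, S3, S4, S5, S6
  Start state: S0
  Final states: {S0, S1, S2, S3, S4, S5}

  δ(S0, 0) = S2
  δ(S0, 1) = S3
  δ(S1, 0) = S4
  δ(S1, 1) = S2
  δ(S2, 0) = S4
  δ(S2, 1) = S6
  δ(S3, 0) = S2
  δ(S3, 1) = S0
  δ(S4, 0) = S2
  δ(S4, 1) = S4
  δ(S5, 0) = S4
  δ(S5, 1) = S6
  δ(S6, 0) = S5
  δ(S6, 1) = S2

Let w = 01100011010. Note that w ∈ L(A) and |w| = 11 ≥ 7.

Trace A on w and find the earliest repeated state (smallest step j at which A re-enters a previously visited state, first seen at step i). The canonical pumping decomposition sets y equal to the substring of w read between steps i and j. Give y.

11

State sequence: S0 -0-> S2 -1-> S6 -1-> S2 -0-> S4 -0-> S2 -0-> S4 -1-> S4 -1-> S4 -0-> S2 -1-> S6 -0-> S5
First repeat at step 3: S2 was already visited.

So i = 1, j = 3, giving x = w[0:1] = 0, y = w[1:3] = 11, z = w[3:11] = 00011010.
Check: |xy| = 3 ≤ 7 and |y| = 2 ≥ 1. Reading y takes A from S2 back to S2, so every xyⁱz is accepted.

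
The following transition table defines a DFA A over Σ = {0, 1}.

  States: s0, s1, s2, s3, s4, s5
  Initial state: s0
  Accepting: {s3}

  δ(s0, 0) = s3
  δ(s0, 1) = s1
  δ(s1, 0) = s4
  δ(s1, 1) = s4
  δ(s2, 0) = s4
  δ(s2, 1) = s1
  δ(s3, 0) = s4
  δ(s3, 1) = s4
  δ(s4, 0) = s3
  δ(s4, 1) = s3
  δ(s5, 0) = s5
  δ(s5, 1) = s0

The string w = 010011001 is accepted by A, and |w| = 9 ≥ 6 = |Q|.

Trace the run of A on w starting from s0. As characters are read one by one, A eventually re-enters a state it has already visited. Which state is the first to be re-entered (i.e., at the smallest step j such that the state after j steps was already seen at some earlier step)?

Run of A on w = 0 1 0 0 1 1 0 0 1:
  step 0: s0  (start)
  step 1: s3  (read 0: s0→s3)
  step 2: s4  (read 1: s3→s4)
  step 3: s3  (read 0: s4→s3)   ← first repeat (s3 seen earlier)
  step 4: s4  (read 0: s3→s4)
  step 5: s3  (read 1: s4→s3)
  step 6: s4  (read 1: s3→s4)
  step 7: s3  (read 0: s4→s3)
  step 8: s4  (read 0: s3→s4)
  step 9: s3  (read 1: s4→s3)

The earliest repeat is at step j = 3: A is in s3, which it already visited at step i = 1.
Pumping length from the standard proof: p = 6 (the number of states). The repeated state found above gives |xy| = j ≤ 6 and |y| = j − i ≥ 1.

s3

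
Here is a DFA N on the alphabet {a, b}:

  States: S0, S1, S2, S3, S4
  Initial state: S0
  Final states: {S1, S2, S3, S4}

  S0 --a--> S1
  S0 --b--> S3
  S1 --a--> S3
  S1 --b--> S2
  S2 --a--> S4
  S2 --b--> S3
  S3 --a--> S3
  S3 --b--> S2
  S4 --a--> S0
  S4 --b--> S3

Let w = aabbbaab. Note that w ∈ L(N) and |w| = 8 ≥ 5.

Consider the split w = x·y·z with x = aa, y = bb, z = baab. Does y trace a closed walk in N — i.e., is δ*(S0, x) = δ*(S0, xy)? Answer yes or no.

yes

State sequence: S0 -a-> S1 -a-> S3 -b-> S2 -b-> S3

After x (step 2): S3. After xy (step 4): S3.
They match, so y = bb drives N around a cycle from S3 back to itself; pumping y any number of times keeps N in S3 before reading z, and xyⁱz ∈ L(N) for every i ≥ 0.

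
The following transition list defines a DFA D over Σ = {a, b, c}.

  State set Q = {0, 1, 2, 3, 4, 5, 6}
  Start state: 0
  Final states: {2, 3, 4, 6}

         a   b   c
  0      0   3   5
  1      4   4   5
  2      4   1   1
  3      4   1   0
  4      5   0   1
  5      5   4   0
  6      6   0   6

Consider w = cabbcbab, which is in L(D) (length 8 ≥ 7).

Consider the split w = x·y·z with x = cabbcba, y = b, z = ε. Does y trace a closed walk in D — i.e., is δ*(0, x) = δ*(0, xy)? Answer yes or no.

Run of D on the first 8 characters of w = c a b b c b a b:
  step 0: 0  (start)
  step 1: 5  (read c: 0→5)
  step 2: 5  (read a: 5→5)
  step 3: 4  (read b: 5→4)
  step 4: 0  (read b: 4→0)
  step 5: 5  (read c: 0→5)
  step 6: 4  (read b: 5→4)
  step 7: 5  (read a: 4→5)
  step 8: 4  (read b: 5→4)

After x (step 7): 5. After xy (step 8): 4.
They differ (5 ≠ 4), so y is not a cycle from the state after x; this split is not the one the pumping-lemma construction produces, and pumping y need not keep the string in L(D).

no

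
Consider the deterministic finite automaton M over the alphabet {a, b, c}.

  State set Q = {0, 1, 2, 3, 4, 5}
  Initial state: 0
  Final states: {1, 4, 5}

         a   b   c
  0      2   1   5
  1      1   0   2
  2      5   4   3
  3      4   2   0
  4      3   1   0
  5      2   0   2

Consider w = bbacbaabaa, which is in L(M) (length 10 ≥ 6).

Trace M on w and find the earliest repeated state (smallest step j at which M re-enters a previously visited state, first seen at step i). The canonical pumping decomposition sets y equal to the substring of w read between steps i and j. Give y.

Run of M on w = b b a c b a a b a a:
  step 0: 0  (start)
  step 1: 1  (read b: 0→1)
  step 2: 0  (read b: 1→0)   ← first repeat (0 seen earlier)
  step 3: 2  (read a: 0→2)
  step 4: 3  (read c: 2→3)
  step 5: 2  (read b: 3→2)
  step 6: 5  (read a: 2→5)
  step 7: 2  (read a: 5→2)
  step 8: 4  (read b: 2→4)
  step 9: 3  (read a: 4→3)
  step 10: 4  (read a: 3→4)

So i = 0, j = 2, giving x = w[0:0] = ε, y = w[0:2] = bb, z = w[2:10] = acbaabaa.
Check: |xy| = 2 ≤ 6 and |y| = 2 ≥ 1. Reading y takes M from 0 back to 0, so every xyⁱz is accepted.

bb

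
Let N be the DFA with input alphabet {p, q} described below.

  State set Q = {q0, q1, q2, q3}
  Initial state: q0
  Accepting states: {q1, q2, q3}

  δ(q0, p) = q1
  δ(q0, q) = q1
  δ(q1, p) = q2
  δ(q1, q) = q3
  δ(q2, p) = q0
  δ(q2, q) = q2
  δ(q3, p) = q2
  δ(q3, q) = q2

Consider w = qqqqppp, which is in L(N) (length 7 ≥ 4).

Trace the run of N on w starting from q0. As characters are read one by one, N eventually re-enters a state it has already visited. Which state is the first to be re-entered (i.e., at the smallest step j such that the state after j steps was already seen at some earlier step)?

State sequence: q0 -q-> q1 -q-> q3 -q-> q2 -q-> q2 -p-> q0 -p-> q1 -p-> q2
First repeat at step 4: q2 was already visited.

The earliest repeat is at step j = 4: N is in q2, which it already visited at step i = 3.

q2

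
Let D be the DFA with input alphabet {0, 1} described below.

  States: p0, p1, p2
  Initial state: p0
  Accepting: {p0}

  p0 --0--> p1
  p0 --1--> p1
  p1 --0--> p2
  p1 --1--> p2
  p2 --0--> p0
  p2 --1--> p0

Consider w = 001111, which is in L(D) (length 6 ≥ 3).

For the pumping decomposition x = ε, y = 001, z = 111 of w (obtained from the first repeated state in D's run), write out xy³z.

001001001111

xy^3z = ε·001·001·001·111 = 001001001111.
Reading y = 001 takes D from p0 back to p0, so after x·y·y·y the machine is still in p0, and z then leads to the accepting state p0. Hence 001001001111 ∈ L(D).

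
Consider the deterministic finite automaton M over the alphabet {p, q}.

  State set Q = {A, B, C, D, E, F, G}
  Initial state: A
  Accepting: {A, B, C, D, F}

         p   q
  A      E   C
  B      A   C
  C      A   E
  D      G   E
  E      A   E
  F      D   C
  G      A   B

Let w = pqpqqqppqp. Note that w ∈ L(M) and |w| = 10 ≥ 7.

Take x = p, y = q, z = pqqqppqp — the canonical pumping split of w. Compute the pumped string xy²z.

xy^2z = p·q·q·pqqqppqp = pqqpqqqppqp.
Reading y = q takes M from E back to E, so after x·y·y the machine is still in E, and z then leads to the accepting state A. Hence pqqpqqqppqp ∈ L(M).

pqqpqqqppqp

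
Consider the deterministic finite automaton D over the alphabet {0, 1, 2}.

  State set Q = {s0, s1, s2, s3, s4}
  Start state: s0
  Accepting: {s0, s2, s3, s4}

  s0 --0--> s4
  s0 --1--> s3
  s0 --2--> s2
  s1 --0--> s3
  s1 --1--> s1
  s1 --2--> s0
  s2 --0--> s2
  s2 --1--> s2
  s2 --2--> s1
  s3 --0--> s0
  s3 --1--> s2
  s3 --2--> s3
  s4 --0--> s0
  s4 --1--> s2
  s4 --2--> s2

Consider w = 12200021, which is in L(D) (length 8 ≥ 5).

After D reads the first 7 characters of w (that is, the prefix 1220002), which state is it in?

s2

State sequence: s0 -1-> s3 -2-> s3 -2-> s3 -0-> s0 -0-> s4 -0-> s0 -2-> s2

After reading 7 characters, D is in state s2.
(This kind of state-tracing is the core of the pumping-lemma construction: with 5 states, pigeonhole forces a repeat within the first 5 steps.)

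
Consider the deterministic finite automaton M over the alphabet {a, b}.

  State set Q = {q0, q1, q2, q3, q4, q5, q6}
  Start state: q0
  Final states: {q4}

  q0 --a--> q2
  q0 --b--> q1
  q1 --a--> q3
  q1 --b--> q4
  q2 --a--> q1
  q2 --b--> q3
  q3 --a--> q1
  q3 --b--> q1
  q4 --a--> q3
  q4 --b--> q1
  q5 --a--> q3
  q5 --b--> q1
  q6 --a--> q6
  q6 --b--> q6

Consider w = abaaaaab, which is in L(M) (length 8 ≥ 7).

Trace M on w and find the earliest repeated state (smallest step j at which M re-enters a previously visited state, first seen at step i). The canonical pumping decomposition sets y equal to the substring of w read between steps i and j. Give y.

aa

State sequence: q0 -a-> q2 -b-> q3 -a-> q1 -a-> q3 -a-> q1 -a-> q3 -a-> q1 -b-> q4
First repeat at step 4: q3 was already visited.

So i = 2, j = 4, giving x = w[0:2] = ab, y = w[2:4] = aa, z = w[4:8] = aaab.
Check: |xy| = 4 ≤ 7 and |y| = 2 ≥ 1. Reading y takes M from q3 back to q3, so every xyⁱz is accepted.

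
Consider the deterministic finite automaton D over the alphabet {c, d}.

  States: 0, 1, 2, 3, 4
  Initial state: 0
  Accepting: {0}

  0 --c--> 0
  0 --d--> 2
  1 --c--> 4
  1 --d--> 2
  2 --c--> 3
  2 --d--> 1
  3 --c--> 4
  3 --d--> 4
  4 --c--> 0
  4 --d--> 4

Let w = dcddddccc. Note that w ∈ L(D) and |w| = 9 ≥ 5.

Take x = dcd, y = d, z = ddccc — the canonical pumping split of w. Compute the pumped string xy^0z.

dcdddccc

xy⁰z = xz = dcd·ddccc = dcdddccc.
Reading y = d takes D from 4 back to 4, so after x the machine is still in 4, and z then leads to the accepting state 0. Hence dcdddccc ∈ L(D).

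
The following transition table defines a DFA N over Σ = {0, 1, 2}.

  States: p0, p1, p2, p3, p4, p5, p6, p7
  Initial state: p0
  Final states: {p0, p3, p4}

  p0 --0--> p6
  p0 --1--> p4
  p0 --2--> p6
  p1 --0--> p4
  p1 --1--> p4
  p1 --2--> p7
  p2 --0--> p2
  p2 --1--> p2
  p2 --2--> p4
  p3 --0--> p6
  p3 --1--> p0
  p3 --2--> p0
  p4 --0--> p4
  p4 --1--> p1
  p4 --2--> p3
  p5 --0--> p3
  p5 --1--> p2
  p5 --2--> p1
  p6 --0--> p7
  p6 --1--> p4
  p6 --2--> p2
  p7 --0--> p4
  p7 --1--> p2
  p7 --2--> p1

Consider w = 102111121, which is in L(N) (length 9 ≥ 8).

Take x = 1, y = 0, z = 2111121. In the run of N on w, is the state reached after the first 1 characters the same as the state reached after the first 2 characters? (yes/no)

State sequence: p0 -1-> p4 -0-> p4

After x (step 1): p4. After xy (step 2): p4.
They match, so y = 0 drives N around a cycle from p4 back to itself; pumping y any number of times keeps N in p4 before reading z, and xyⁱz ∈ L(N) for every i ≥ 0.

yes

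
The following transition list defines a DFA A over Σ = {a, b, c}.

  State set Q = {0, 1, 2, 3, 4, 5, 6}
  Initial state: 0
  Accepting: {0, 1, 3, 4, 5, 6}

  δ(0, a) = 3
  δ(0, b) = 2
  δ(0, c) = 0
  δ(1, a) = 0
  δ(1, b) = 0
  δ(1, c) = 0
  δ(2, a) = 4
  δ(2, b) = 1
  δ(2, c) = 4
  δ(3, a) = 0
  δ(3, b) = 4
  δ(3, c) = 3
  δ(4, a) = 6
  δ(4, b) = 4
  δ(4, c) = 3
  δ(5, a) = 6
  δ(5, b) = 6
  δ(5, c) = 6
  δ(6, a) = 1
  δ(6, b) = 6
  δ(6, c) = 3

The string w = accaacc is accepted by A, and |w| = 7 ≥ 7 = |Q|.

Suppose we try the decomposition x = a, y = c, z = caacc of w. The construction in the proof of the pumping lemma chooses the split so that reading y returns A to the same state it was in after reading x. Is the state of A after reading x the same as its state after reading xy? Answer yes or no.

yes

State sequence: 0 -a-> 3 -c-> 3

After x (step 1): 3. After xy (step 2): 3.
They match, so y = c drives A around a cycle from 3 back to itself; pumping y any number of times keeps A in 3 before reading z, and xyⁱz ∈ L(A) for every i ≥ 0.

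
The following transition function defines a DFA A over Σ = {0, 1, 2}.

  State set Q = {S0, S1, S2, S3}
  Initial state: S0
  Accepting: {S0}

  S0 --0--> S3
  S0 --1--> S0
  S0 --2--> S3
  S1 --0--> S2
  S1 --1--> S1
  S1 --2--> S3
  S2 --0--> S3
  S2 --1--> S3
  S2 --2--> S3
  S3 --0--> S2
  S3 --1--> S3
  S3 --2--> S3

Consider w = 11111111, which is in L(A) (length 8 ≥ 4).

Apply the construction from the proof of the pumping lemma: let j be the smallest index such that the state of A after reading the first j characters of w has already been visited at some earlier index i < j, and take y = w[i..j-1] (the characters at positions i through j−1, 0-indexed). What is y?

State sequence: S0 -1-> S0 -1-> S0 -1-> S0 -1-> S0 -1-> S0 -1-> S0 -1-> S0 -1-> S0
First repeat at step 1: S0 was already visited.

So i = 0, j = 1, giving x = w[0:0] = ε, y = w[0:1] = 1, z = w[1:8] = 1111111.
Check: |xy| = 1 ≤ 4 and |y| = 1 ≥ 1. Reading y takes A from S0 back to S0, so every xyⁱz is accepted.
The DFA has 4 states, so the proof of the pumping lemma guarantees a repeated state among the first 4+1 visited; the segment between the two visits is the pumpable y.

1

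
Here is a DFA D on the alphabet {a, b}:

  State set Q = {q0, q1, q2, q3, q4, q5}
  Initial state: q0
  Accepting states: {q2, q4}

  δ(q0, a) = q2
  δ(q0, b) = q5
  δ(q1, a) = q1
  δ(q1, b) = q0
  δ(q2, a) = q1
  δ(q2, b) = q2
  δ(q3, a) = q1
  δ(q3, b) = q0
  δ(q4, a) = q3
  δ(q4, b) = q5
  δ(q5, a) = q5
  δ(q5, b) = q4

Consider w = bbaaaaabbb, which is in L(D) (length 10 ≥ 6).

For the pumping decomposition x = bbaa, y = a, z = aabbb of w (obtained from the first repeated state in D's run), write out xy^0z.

bbaaaabbb

xy⁰z = xz = bbaa·aabbb = bbaaaabbb.
Reading y = a takes D from q1 back to q1, so after x the machine is still in q1, and z then leads to the accepting state q4. Hence bbaaaabbb ∈ L(D).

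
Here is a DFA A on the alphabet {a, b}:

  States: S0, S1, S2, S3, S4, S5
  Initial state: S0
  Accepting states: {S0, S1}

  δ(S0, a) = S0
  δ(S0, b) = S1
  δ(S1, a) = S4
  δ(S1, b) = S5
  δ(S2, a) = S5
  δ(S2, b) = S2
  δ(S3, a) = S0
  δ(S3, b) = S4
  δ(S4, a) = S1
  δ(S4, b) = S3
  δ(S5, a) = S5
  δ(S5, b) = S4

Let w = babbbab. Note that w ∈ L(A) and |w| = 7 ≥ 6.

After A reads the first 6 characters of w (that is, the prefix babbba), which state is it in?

S0

State sequence: S0 -b-> S1 -a-> S4 -b-> S3 -b-> S4 -b-> S3 -a-> S0

After reading 6 characters, A is in state S0.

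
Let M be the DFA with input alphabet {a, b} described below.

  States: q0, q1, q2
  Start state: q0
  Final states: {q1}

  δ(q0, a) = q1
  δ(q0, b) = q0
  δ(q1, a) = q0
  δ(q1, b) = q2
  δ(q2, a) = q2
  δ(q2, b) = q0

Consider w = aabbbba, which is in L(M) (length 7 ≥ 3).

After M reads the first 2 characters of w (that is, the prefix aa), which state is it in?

q0

State sequence: q0 -a-> q1 -a-> q0

After reading 2 characters, M is in state q0.
(This kind of state-tracing is the core of the pumping-lemma construction: with 3 states, pigeonhole forces a repeat within the first 3 steps.)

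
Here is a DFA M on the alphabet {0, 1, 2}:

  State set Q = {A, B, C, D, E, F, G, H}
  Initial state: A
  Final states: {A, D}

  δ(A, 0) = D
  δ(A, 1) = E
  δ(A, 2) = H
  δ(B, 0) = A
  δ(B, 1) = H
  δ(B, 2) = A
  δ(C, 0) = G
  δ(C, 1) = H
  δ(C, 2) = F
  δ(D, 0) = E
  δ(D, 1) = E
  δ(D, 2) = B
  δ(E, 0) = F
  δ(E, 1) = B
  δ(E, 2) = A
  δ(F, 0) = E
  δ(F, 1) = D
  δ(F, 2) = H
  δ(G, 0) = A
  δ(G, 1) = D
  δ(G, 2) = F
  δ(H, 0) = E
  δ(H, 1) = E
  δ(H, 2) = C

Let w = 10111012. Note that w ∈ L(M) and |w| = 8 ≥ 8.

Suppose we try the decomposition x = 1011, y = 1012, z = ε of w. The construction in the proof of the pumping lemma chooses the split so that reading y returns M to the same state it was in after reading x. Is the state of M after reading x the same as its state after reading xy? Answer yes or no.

Run of M on the first 8 characters of w = 1 0 1 1 1 0 1 2:
  step 0: A  (start)
  step 1: E  (read 1: A→E)
  step 2: F  (read 0: E→F)
  step 3: D  (read 1: F→D)
  step 4: E  (read 1: D→E)
  step 5: B  (read 1: E→B)
  step 6: A  (read 0: B→A)
  step 7: E  (read 1: A→E)
  step 8: A  (read 2: E→A)

After x (step 4): E. After xy (step 8): A.
They differ (E ≠ A), so y is not a cycle from the state after x; this split is not the one the pumping-lemma construction produces, and pumping y need not keep the string in L(M).

no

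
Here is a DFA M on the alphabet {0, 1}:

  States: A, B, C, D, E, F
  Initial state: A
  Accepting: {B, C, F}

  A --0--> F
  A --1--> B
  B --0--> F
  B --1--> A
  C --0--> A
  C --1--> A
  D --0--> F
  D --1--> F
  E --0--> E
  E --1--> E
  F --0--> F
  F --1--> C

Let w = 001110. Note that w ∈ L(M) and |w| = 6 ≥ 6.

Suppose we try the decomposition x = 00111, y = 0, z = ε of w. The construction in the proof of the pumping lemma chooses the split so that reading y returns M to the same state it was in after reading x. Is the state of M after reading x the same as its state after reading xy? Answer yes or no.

no

Run of M on the first 6 characters of w = 0 0 1 1 1 0:
  step 0: A  (start)
  step 1: F  (read 0: A→F)
  step 2: F  (read 0: F→F)
  step 3: C  (read 1: F→C)
  step 4: A  (read 1: C→A)
  step 5: B  (read 1: A→B)
  step 6: F  (read 0: B→F)

After x (step 5): B. After xy (step 6): F.
They differ (B ≠ F), so y is not a cycle from the state after x; this split is not the one the pumping-lemma construction produces, and pumping y need not keep the string in L(M).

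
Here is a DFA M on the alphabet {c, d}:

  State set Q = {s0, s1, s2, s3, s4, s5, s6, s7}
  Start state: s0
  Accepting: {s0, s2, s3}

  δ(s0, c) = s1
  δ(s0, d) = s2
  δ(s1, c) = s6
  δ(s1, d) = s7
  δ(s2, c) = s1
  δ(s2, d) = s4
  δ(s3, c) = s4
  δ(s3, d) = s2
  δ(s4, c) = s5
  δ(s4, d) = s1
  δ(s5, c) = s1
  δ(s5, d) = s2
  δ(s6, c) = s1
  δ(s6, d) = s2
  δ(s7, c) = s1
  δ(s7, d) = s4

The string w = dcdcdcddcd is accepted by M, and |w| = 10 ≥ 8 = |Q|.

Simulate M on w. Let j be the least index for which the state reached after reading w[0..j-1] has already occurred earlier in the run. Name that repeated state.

State sequence: s0 -d-> s2 -c-> s1 -d-> s7 -c-> s1 -d-> s7 -c-> s1 -d-> s7 -d-> s4 -c-> s5 -d-> s2
First repeat at step 4: s1 was already visited.

The earliest repeat is at step j = 4: M is in s1, which it already visited at step i = 2.
Pumping length from the standard proof: p = 8 (the number of states). The repeated state found above gives |xy| = j ≤ 8 and |y| = j − i ≥ 1.

s1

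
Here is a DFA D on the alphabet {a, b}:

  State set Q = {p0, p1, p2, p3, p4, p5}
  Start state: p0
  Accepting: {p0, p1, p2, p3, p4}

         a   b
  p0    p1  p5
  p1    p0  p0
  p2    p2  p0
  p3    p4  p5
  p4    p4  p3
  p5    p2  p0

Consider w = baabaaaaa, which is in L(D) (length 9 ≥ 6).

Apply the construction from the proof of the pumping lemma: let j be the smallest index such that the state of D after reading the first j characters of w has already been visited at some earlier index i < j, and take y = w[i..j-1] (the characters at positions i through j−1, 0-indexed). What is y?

State sequence: p0 -b-> p5 -a-> p2 -a-> p2 -b-> p0 -a-> p1 -a-> p0 -a-> p1 -a-> p0 -a-> p1
First repeat at step 3: p2 was already visited.

So i = 2, j = 3, giving x = w[0:2] = ba, y = w[2:3] = a, z = w[3:9] = baaaaa.
Check: |xy| = 3 ≤ 6 and |y| = 1 ≥ 1. Reading y takes D from p2 back to p2, so every xyⁱz is accepted.
Pumping length from the standard proof: p = 6 (the number of states). The repeated state found above gives |xy| = j ≤ 6 and |y| = j − i ≥ 1.

a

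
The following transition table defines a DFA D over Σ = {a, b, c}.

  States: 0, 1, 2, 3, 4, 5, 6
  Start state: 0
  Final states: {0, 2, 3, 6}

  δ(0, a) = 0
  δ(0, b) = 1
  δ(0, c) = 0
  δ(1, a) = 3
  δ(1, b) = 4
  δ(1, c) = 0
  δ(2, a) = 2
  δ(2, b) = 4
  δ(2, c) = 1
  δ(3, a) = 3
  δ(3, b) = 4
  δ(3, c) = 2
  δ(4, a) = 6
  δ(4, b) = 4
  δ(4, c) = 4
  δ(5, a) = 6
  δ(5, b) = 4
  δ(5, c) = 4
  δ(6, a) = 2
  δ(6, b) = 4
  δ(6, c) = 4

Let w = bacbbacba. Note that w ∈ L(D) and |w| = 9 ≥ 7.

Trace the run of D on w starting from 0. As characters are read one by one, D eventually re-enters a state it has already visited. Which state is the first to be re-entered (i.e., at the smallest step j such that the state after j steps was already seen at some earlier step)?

4

State sequence: 0 -b-> 1 -a-> 3 -c-> 2 -b-> 4 -b-> 4 -a-> 6 -c-> 4 -b-> 4 -a-> 6
First repeat at step 5: 4 was already visited.

The earliest repeat is at step j = 5: D is in 4, which it already visited at step i = 4.
Since D has 7 states, any run of length ≥ 7 visits 7+1 states, so by pigeonhole some state repeats within the first 7 steps — that repeat gives the pumpable loop.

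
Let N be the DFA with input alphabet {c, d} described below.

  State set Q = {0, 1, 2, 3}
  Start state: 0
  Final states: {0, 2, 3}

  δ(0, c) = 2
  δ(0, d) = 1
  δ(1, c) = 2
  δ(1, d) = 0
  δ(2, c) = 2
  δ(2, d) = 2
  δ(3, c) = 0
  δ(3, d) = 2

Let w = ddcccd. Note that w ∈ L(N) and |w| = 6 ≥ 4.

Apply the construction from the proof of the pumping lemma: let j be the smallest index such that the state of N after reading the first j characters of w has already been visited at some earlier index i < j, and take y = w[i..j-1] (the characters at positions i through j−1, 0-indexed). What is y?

dd

Run of N on w = d d c c c d:
  step 0: 0  (start)
  step 1: 1  (read d: 0→1)
  step 2: 0  (read d: 1→0)   ← first repeat (0 seen earlier)
  step 3: 2  (read c: 0→2)
  step 4: 2  (read c: 2→2)
  step 5: 2  (read c: 2→2)
  step 6: 2  (read d: 2→2)

So i = 0, j = 2, giving x = w[0:0] = ε, y = w[0:2] = dd, z = w[2:6] = cccd.
Check: |xy| = 2 ≤ 4 and |y| = 2 ≥ 1. Reading y takes N from 0 back to 0, so every xyⁱz is accepted.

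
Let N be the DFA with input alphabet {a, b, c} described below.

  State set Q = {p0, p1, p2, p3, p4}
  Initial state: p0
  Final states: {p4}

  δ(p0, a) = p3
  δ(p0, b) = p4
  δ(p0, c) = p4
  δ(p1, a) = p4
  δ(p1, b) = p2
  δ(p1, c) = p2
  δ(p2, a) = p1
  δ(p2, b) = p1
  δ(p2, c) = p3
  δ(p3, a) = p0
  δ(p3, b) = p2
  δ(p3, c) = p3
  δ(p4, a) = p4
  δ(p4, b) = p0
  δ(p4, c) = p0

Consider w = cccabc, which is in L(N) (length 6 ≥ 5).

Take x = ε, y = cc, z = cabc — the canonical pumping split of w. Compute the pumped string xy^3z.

cccccccabc

xy^3z = ε·cc·cc·cc·cabc = cccccccabc.
Reading y = cc takes N from p0 back to p0, so after x·y·y·y the machine is still in p0, and z then leads to the accepting state p4. Hence cccccccabc ∈ L(N).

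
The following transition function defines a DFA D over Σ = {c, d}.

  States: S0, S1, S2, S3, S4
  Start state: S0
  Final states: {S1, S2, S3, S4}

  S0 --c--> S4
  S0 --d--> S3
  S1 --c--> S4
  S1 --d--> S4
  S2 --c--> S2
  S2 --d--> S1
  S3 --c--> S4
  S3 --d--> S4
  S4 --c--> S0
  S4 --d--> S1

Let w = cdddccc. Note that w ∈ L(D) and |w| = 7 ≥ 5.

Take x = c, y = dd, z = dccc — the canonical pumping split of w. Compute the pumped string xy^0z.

xy⁰z = xz = c·dccc = cdccc.
Reading y = dd takes D from S4 back to S4, so after x the machine is still in S4, and z then leads to the accepting state S4. Hence cdccc ∈ L(D).

cdccc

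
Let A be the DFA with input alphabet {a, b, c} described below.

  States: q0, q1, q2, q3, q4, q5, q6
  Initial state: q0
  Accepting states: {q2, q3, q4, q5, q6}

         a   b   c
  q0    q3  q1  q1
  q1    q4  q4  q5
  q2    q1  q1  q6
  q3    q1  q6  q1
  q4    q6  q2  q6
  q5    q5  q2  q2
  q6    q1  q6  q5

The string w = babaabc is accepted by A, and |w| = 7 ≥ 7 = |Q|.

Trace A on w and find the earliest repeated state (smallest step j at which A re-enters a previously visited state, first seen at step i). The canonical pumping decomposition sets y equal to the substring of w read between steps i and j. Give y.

aba

Run of A on w = b a b a a b c:
  step 0: q0  (start)
  step 1: q1  (read b: q0→q1)
  step 2: q4  (read a: q1→q4)
  step 3: q2  (read b: q4→q2)
  step 4: q1  (read a: q2→q1)   ← first repeat (q1 seen earlier)
  step 5: q4  (read a: q1→q4)
  step 6: q2  (read b: q4→q2)
  step 7: q6  (read c: q2→q6)

So i = 1, j = 4, giving x = w[0:1] = b, y = w[1:4] = aba, z = w[4:7] = abc.
Check: |xy| = 4 ≤ 7 and |y| = 3 ≥ 1. Reading y takes A from q1 back to q1, so every xyⁱz is accepted.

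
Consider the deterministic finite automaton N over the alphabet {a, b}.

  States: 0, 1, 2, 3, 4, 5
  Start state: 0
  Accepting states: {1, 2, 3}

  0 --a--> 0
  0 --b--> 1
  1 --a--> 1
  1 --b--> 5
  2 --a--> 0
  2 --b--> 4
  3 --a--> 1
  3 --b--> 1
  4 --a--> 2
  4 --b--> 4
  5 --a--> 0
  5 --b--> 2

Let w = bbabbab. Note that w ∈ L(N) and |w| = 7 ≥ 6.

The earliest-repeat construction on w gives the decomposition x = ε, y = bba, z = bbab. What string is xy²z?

bbabbabbab

xy^2z = ε·bba·bba·bbab = bbabbabbab.
Reading y = bba takes N from 0 back to 0, so after x·y·y the machine is still in 0, and z then leads to the accepting state 1. Hence bbabbabbab ∈ L(N).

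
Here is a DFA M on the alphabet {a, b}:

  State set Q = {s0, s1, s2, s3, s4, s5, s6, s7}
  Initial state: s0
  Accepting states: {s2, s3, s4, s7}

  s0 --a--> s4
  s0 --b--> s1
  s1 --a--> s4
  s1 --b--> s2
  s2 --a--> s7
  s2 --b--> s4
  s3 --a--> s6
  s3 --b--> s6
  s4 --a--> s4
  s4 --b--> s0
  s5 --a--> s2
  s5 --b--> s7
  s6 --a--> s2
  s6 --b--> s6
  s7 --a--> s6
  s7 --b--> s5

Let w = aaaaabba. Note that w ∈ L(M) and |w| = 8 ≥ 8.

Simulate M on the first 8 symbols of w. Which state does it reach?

State sequence: s0 -a-> s4 -a-> s4 -a-> s4 -a-> s4 -a-> s4 -b-> s0 -b-> s1 -a-> s4

After reading 8 characters, M is in state s4.
(This kind of state-tracing is the core of the pumping-lemma construction: with 8 states, pigeonhole forces a repeat within the first 8 steps.)

s4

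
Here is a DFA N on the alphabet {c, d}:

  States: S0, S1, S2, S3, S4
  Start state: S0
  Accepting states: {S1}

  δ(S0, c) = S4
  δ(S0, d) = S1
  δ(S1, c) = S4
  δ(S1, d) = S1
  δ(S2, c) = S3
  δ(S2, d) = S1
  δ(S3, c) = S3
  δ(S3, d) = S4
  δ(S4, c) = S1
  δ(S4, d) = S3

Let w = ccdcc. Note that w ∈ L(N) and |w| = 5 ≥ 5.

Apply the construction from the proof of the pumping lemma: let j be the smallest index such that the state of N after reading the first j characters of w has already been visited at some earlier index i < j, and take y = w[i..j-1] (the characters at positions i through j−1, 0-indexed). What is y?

d

Run of N on w = c c d c c:
  step 0: S0  (start)
  step 1: S4  (read c: S0→S4)
  step 2: S1  (read c: S4→S1)
  step 3: S1  (read d: S1→S1)   ← first repeat (S1 seen earlier)
  step 4: S4  (read c: S1→S4)
  step 5: S1  (read c: S4→S1)

So i = 2, j = 3, giving x = w[0:2] = cc, y = w[2:3] = d, z = w[3:5] = cc.
Check: |xy| = 3 ≤ 5 and |y| = 1 ≥ 1. Reading y takes N from S1 back to S1, so every xyⁱz is accepted.
Pumping length from the standard proof: p = 5 (the number of states). The repeated state found above gives |xy| = j ≤ 5 and |y| = j − i ≥ 1.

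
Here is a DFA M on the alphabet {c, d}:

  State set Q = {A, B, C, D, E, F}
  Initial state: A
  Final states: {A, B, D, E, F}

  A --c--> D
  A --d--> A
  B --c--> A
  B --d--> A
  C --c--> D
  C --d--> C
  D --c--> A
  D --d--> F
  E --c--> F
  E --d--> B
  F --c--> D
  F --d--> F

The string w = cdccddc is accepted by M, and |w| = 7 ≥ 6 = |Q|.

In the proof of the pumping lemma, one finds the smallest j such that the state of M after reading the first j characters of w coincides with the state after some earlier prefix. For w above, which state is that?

State sequence: A -c-> D -d-> F -c-> D -c-> A -d-> A -d-> A -c-> D
First repeat at step 3: D was already visited.

The earliest repeat is at step j = 3: M is in D, which it already visited at step i = 1.

D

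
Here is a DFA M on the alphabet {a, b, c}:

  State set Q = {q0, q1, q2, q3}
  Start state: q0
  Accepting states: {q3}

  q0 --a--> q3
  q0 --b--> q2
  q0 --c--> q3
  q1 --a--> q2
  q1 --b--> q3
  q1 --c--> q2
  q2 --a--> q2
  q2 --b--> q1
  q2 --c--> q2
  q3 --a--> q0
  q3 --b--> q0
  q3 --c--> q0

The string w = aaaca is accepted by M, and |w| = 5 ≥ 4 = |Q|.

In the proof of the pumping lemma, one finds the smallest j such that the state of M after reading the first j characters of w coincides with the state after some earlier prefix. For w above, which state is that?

q0

State sequence: q0 -a-> q3 -a-> q0 -a-> q3 -c-> q0 -a-> q3
First repeat at step 2: q0 was already visited.

The earliest repeat is at step j = 2: M is in q0, which it already visited at step i = 0.
With |Q| = 4, pigeonhole forces a state repeat no later than step 4; the substring read between the first and second visits to that state can be pumped.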